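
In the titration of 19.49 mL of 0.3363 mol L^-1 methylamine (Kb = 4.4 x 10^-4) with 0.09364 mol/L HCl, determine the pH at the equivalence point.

5.89

n(CH3NH2) = 0.3363 x 0.01949 = 0.006554 mol; V(HCl) at equivalence = 0.006554/0.09364 = 0.07000 L.
At equivalence the base is fully converted to CH3NH3+; total volume = 0.08949 L, so [CH3NH3+] = 0.006554/0.08949 = 0.07325 M.
Ka(CH3NH3+) = Kw/Kb = 1.0e-14 / 4.4 x 10^-4 = 2.27e-11.
[H^+] = sqrt(Ka x [CH3NH3+]) = sqrt(2.27e-11 x 0.07325) = 1.29e-6 M.
pH = -log(1.29e-6) = 5.89.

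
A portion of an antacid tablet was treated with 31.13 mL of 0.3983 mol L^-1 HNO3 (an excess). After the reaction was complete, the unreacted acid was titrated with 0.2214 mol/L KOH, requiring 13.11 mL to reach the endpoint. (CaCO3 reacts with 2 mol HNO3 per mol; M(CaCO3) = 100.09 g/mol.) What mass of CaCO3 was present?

Total n(HNO3) added = 0.3983 x 0.03113 = 0.01240 mol.
n(KOH) used = 0.2214 x 0.01311 = 0.002903 mol, which equals the excess n(HNO3).
So n(HNO3) consumed by the sample = 0.01240 - 0.002903 = 0.009497 mol.
n(CaCO3) = 0.009497 / 2 = 0.004748 mol.
mass = 0.004748 mol x 100.09 g/mol = 0.475 g.

0.475 g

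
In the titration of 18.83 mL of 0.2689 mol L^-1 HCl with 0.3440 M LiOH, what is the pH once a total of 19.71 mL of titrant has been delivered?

12.65

n(acid) = 0.2689 x 0.01883 = 0.005063 mol; n(LiOH) added = 0.3440 x 0.01971 = 0.006780 mol.
Base is in excess by 0.006780 - 0.005063 = 0.001717 mol in a total volume of 0.03854 L.
[OH^-] = 0.001717/0.03854 = 0.04455 M, so pOH = 1.35 and pH = 14.00 - 1.35 = 12.65.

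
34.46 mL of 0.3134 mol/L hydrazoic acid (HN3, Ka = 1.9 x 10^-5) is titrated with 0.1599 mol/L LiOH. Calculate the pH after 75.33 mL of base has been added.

12.05

n(acid) = 0.3134 x 0.03446 = 0.01080 mol; n(LiOH) added = 0.1599 x 0.07533 = 0.01205 mol.
Base is in excess by 0.01205 - 0.01080 = 0.001246 mol in a total volume of 0.1098 L.
[OH^-] = 0.001246/0.1098 = 0.01134 M, so pOH = 1.95 and pH = 14.00 - 1.95 = 12.05.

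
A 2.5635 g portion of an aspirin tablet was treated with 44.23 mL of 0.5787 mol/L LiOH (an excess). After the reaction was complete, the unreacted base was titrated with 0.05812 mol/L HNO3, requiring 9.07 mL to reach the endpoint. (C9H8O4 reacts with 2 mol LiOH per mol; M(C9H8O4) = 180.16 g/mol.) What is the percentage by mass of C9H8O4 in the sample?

Total n(LiOH) added = 0.5787 x 0.04423 = 0.02560 mol.
n(HNO3) used = 0.05812 x 0.009070 = 0.0005271 mol, which equals the excess n(LiOH).
So n(LiOH) consumed by the sample = 0.02560 - 0.0005271 = 0.02507 mol.
n(C9H8O4) = 0.02507 / 2 = 0.01253 mol.
mass C9H8O4 = 0.01253 x 180.16 = 2.258 g, so %C9H8O4 = 2.258/2.5635 x 100 = 88.1%.

88.1%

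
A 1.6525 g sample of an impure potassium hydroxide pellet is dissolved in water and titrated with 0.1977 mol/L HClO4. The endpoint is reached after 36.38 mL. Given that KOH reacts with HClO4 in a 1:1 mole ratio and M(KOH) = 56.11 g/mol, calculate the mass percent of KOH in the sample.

n(HClO4) = 0.1977 x 0.03638 = 0.007192 mol.
n(KOH) = 0.007192 / 1 = 0.007192 mol.
mass of KOH = 0.007192 x 56.11 = 0.4036 g.
% purity = 0.4036 / 1.6525 x 100 = 24.4%.

24.4%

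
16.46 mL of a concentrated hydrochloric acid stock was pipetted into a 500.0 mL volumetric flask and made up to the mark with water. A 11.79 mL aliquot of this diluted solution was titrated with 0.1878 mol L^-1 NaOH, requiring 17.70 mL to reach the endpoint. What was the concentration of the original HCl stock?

n(NaOH) = 0.1878 x 0.01770 = 0.003324 mol.
n(HCl) in the aliquot = 0.003324 mol.
[diluted HCl] = 0.003324 / 0.01179 = 0.2819 M.
Dilution factor = 500.0/16.46 = 30.38, so [stock] = 0.2819 x 30.38 = 8.56 M.

8.56 M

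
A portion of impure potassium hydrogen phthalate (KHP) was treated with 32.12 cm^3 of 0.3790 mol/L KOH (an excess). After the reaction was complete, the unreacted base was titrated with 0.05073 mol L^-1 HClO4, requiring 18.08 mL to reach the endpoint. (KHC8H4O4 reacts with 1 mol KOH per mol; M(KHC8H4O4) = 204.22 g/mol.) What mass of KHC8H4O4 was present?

Total n(KOH) added = 0.3790 x 0.03212 = 0.01217 mol.
n(HClO4) used = 0.05073 x 0.01808 = 0.0009172 mol, which equals the excess n(KOH).
So n(KOH) consumed by the sample = 0.01217 - 0.0009172 = 0.01126 mol.
n(KHC8H4O4) = 0.01126 / 1 = 0.01126 mol.
mass = 0.01126 mol x 204.22 g/mol = 2.30 g.

2.30 g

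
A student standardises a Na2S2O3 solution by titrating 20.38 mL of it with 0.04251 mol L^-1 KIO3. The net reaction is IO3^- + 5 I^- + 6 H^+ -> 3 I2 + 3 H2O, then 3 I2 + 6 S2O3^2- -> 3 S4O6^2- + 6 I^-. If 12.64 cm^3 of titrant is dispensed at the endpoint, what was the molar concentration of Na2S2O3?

n(KIO3) = 0.04251 x 0.01264 = 0.0005373 mol.
From the balanced equation, 1 mol KIO3 reacts with 6 mol Na2S2O3, so n(Na2S2O3) = 0.0005373 x 6/1 = 0.003224 mol.
[Na2S2O3] = 0.003224 / 0.02038 L = 0.158 M.

0.158 M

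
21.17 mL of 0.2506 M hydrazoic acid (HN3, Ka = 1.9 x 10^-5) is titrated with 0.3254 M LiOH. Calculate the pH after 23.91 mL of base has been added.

12.74

n(acid) = 0.2506 x 0.02117 = 0.005305 mol; n(LiOH) added = 0.3254 x 0.02391 = 0.007780 mol.
Base is in excess by 0.007780 - 0.005305 = 0.002475 mol in a total volume of 0.04508 L.
[OH^-] = 0.002475/0.04508 = 0.05490 M, so pOH = 1.26 and pH = 14.00 - 1.26 = 12.74.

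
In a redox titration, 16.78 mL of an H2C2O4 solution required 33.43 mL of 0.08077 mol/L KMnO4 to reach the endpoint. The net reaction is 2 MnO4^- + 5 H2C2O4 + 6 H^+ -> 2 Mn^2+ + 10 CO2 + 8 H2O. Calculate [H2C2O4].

0.402 M

n(KMnO4) = 0.08077 x 0.03343 = 0.002700 mol.
From the balanced equation, 2 mol KMnO4 reacts with 5 mol H2C2O4, so n(H2C2O4) = 0.002700 x 5/2 = 0.006750 mol.
[H2C2O4] = 0.006750 / 0.01678 L = 0.402 M.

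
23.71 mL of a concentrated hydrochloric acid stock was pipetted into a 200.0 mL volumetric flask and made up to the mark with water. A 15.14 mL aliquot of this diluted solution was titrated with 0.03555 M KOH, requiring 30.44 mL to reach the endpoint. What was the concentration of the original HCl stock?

0.603 M

n(KOH) = 0.03555 x 0.03044 = 0.001082 mol.
n(HCl) in the aliquot = 0.001082 mol.
[diluted HCl] = 0.001082 / 0.01514 = 0.07148 M.
Dilution factor = 200.0/23.71 = 8.435, so [stock] = 0.07148 x 8.435 = 0.603 M.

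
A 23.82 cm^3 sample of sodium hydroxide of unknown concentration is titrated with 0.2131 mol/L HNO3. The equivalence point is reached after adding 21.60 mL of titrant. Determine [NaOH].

0.193 M

n(HNO3) delivered = 0.2131 x 0.02160 = 0.004603 mol.
For a 1:1 reaction, n(NaOH) = 0.004603 mol.
[NaOH] = 0.004603 mol / 0.02382 L = 0.193 M.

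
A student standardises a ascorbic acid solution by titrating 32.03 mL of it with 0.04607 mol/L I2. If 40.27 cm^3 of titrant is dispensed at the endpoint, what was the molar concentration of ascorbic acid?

0.0579 M

n(I2) = 0.04607 x 0.04027 = 0.001855 mol.
From the balanced equation, 1 mol I2 reacts with 1 mol ascorbic acid, so n(ascorbic acid) = 0.001855 x 1/1 = 0.001855 mol.
[ascorbic acid] = 0.001855 / 0.03203 L = 0.0579 M.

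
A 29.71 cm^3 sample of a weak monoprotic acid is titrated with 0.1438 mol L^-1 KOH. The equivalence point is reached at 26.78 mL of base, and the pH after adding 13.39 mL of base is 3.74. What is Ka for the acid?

13.39 mL is half of the equivalence volume, so this is the half-equivalence point where [HA] = [A^-].
At half-equivalence pH = pKa, so pKa = 3.74.
Ka = 10^(-3.74) = 1.8 x 10^-4.

1.8 x 10^-4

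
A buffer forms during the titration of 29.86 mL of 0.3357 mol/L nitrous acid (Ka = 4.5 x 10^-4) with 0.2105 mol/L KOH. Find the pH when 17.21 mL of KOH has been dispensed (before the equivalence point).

Initial n(HNO2) = 0.3357 x 0.02986 = 0.01002 mol.
n(KOH) added = 0.2105 x 0.01721 = 0.003623 mol, converting that many moles of HNO2 to NO2-.
Remaining n(HNO2) = 0.006401 mol; n(NO2-) = 0.003623 mol.
By Henderson-Hasselbalch, pH = pKa + log([A^-]/[HA]) = 3.35 + log(0.003623/0.006401) = 3.35 + (-0.25) = 3.10.

3.10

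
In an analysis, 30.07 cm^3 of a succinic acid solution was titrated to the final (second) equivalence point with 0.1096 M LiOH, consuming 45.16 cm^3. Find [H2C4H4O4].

n(LiOH) = 0.1096 x 0.04516 = 0.004950 mol.
At the final (second) equivalence point, 2 mol OH^- react per mol H2C4H4O4, so n(H2C4H4O4) = 0.004950 / 2 = 0.002475 mol.
[H2C4H4O4] = 0.002475 / 0.03007 L = 0.0823 M.

0.0823 M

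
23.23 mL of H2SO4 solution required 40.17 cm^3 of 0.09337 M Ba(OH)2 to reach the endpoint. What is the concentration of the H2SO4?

n(Ba(OH)2) delivered = 0.09337 x 0.04017 = 0.003751 mol.
For a 1:1 reaction, n(H2SO4) = 0.003751 mol.
[H2SO4] = 0.003751 mol / 0.02323 L = 0.161 M.

0.161 M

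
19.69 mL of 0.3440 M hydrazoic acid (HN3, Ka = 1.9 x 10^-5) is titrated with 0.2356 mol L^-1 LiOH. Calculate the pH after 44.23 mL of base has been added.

12.76

n(acid) = 0.3440 x 0.01969 = 0.006773 mol; n(LiOH) added = 0.2356 x 0.04423 = 0.01042 mol.
Base is in excess by 0.01042 - 0.006773 = 0.003647 mol in a total volume of 0.06392 L.
[OH^-] = 0.003647/0.06392 = 0.05706 M, so pOH = 1.24 and pH = 14.00 - 1.24 = 12.76.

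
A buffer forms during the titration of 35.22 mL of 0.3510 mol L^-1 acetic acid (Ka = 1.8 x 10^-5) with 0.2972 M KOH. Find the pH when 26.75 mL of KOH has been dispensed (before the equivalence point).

Initial n(CH3COOH) = 0.3510 x 0.03522 = 0.01236 mol.
n(KOH) added = 0.2972 x 0.02675 = 0.007950 mol, converting that many moles of CH3COOH to CH3COO-.
Remaining n(CH3COOH) = 0.004412 mol; n(CH3COO-) = 0.007950 mol.
By Henderson-Hasselbalch, pH = pKa + log([A^-]/[HA]) = 4.74 + log(0.007950/0.004412) = 4.74 + (+0.26) = 5.00.

5.00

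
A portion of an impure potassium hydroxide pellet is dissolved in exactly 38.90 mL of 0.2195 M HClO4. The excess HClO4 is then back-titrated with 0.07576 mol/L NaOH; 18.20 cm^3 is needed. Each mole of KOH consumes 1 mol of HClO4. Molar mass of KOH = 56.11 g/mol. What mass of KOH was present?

0.402 g

Total n(HClO4) added = 0.2195 x 0.03890 = 0.008539 mol.
n(NaOH) used = 0.07576 x 0.01820 = 0.001379 mol, which equals the excess n(HClO4).
So n(HClO4) consumed by the sample = 0.008539 - 0.001379 = 0.007160 mol.
n(KOH) = 0.007160 / 1 = 0.007160 mol.
mass = 0.007160 mol x 56.11 g/mol = 0.402 g.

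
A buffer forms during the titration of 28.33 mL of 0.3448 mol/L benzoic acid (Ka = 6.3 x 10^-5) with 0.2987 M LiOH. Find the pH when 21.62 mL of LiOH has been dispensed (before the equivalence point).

4.49

Initial n(C6H5COOH) = 0.3448 x 0.02833 = 0.009768 mol.
n(LiOH) added = 0.2987 x 0.02162 = 0.006458 mol, converting that many moles of C6H5COOH to C6H5COO-.
Remaining n(C6H5COOH) = 0.003310 mol; n(C6H5COO-) = 0.006458 mol.
By Henderson-Hasselbalch, pH = pKa + log([A^-]/[HA]) = 4.20 + log(0.006458/0.003310) = 4.20 + (+0.29) = 4.49.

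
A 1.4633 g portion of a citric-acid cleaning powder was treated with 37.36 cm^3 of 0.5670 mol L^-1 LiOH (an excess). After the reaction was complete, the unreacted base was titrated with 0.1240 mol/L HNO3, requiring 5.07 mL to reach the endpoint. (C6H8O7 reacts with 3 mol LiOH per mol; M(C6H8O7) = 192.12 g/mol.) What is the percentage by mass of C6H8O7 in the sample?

90.0%

Total n(LiOH) added = 0.5670 x 0.03736 = 0.02118 mol.
n(HNO3) used = 0.1240 x 0.005070 = 0.0006287 mol, which equals the excess n(LiOH).
So n(LiOH) consumed by the sample = 0.02118 - 0.0006287 = 0.02055 mol.
n(C6H8O7) = 0.02055 / 3 = 0.006851 mol.
mass C6H8O7 = 0.006851 x 192.12 = 1.316 g, so %C6H8O7 = 1.316/1.4633 x 100 = 90.0%.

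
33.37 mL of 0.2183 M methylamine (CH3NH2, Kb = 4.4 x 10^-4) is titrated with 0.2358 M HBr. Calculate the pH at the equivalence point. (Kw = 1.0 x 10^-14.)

5.79

n(CH3NH2) = 0.2183 x 0.03337 = 0.007285 mol; V(HBr) at equivalence = 0.007285/0.2358 = 0.03089 L.
At equivalence the base is fully converted to CH3NH3+; total volume = 0.06426 L, so [CH3NH3+] = 0.007285/0.06426 = 0.1134 M.
Ka(CH3NH3+) = Kw/Kb = 1.0e-14 / 4.4 x 10^-4 = 2.27e-11.
[H^+] = sqrt(Ka x [CH3NH3+]) = sqrt(2.27e-11 x 0.1134) = 1.61e-6 M.
pH = -log(1.61e-6) = 5.79.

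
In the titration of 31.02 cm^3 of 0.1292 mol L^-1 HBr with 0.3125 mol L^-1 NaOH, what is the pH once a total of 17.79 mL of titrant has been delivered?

n(acid) = 0.1292 x 0.03102 = 0.004008 mol; n(NaOH) added = 0.3125 x 0.01779 = 0.005559 mol.
Base is in excess by 0.005559 - 0.004008 = 0.001552 mol in a total volume of 0.04881 L.
[OH^-] = 0.001552/0.04881 = 0.03179 M, so pOH = 1.50 and pH = 14.00 - 1.50 = 12.50.

12.50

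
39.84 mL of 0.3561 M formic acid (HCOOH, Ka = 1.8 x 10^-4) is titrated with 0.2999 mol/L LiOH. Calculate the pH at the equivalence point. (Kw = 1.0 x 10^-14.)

8.48

n(HCOOH) = 0.3561 x 0.03984 = 0.01419 mol; V(LiOH) at equivalence = 0.01419/0.2999 = 0.04731 L.
At equivalence all the acid is converted to HCOO-; total volume = 0.03984 + 0.04731 = 0.08715 L, so [HCOO-] = 0.01419/0.08715 = 0.1628 M.
Kb = Kw/Ka = 1.0e-14 / 1.8 x 10^-4 = 5.56e-11.
[OH^-] = sqrt(Kb x [HCOO-]) = sqrt(5.56e-11 x 0.1628) = 3.01e-6 M.
pOH = 5.52, so pH = 14.00 - 5.52 = 8.48.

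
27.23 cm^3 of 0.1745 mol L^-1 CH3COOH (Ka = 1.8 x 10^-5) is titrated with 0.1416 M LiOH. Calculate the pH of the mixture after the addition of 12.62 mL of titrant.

4.52

Initial n(CH3COOH) = 0.1745 x 0.02723 = 0.004752 mol.
n(LiOH) added = 0.1416 x 0.01262 = 0.001787 mol, converting that many moles of CH3COOH to CH3COO-.
Remaining n(CH3COOH) = 0.002965 mol; n(CH3COO-) = 0.001787 mol.
By Henderson-Hasselbalch, pH = pKa + log([A^-]/[HA]) = 4.74 + log(0.001787/0.002965) = 4.74 + (-0.22) = 4.52.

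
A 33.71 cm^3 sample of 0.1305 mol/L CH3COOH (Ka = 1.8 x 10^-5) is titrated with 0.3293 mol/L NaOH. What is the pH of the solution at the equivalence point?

8.86

n(CH3COOH) = 0.1305 x 0.03371 = 0.004399 mol; V(NaOH) at equivalence = 0.004399/0.3293 = 0.01336 L.
At equivalence all the acid is converted to CH3COO-; total volume = 0.03371 + 0.01336 = 0.04707 L, so [CH3COO-] = 0.004399/0.04707 = 0.09346 M.
Kb = Kw/Ka = 1.0e-14 / 1.8 x 10^-5 = 5.56e-10.
[OH^-] = sqrt(Kb x [CH3COO-]) = sqrt(5.56e-10 x 0.09346) = 7.21e-6 M.
pOH = 5.14, so pH = 14.00 - 5.14 = 8.86.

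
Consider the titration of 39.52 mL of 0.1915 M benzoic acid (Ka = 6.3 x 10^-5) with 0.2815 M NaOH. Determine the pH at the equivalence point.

n(C6H5COOH) = 0.1915 x 0.03952 = 0.007568 mol; V(NaOH) at equivalence = 0.007568/0.2815 = 0.02688 L.
At equivalence all the acid is converted to C6H5COO-; total volume = 0.03952 + 0.02688 = 0.06640 L, so [C6H5COO-] = 0.007568/0.06640 = 0.1140 M.
Kb = Kw/Ka = 1.0e-14 / 6.3 x 10^-5 = 1.59e-10.
[OH^-] = sqrt(Kb x [C6H5COO-]) = sqrt(1.59e-10 x 0.1140) = 4.25e-6 M.
pOH = 5.37, so pH = 14.00 - 5.37 = 8.63.

8.63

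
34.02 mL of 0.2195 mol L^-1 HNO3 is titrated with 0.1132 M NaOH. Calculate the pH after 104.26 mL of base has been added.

n(acid) = 0.2195 x 0.03402 = 0.007467 mol; n(NaOH) added = 0.1132 x 0.1043 = 0.01180 mol.
Base is in excess by 0.01180 - 0.007467 = 0.004335 mol in a total volume of 0.1383 L.
[OH^-] = 0.004335/0.1383 = 0.03135 M, so pOH = 1.50 and pH = 14.00 - 1.50 = 12.50.

12.50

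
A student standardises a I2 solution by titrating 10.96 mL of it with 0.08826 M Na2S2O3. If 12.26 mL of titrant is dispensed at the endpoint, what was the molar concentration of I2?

n(Na2S2O3) = 0.08826 x 0.01226 = 0.001082 mol.
From the balanced equation, 2 mol Na2S2O3 reacts with 1 mol I2, so n(I2) = 0.001082 x 1/2 = 0.0005410 mol.
[I2] = 0.0005410 / 0.01096 L = 0.0494 M.

0.0494 M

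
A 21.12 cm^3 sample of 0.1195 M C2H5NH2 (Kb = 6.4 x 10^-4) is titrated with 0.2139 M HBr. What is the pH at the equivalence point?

5.96

n(C2H5NH2) = 0.1195 x 0.02112 = 0.002524 mol; V(HBr) at equivalence = 0.002524/0.2139 = 0.01180 L.
At equivalence the base is fully converted to C2H5NH3+; total volume = 0.03292 L, so [C2H5NH3+] = 0.002524/0.03292 = 0.07667 M.
Ka(C2H5NH3+) = Kw/Kb = 1.0e-14 / 6.4 x 10^-4 = 1.56e-11.
[H^+] = sqrt(Ka x [C2H5NH3+]) = sqrt(1.56e-11 x 0.07667) = 1.09e-6 M.
pH = -log(1.09e-6) = 5.96.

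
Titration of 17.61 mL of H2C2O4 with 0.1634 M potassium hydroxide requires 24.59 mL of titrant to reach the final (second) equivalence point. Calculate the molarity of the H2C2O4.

0.114 M

n(KOH) = 0.1634 x 0.02459 = 0.004018 mol.
At the final (second) equivalence point, 2 mol OH^- react per mol H2C2O4, so n(H2C2O4) = 0.004018 / 2 = 0.002009 mol.
[H2C2O4] = 0.002009 / 0.01761 L = 0.114 M.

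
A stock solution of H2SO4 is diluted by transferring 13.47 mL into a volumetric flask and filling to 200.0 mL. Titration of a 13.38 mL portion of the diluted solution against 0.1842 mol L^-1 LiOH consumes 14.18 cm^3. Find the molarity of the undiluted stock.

n(LiOH) = 0.1842 x 0.01418 = 0.002612 mol.
n(H2SO4) in the aliquot = 0.002612 x 1/2 = 0.001306 mol.
[diluted H2SO4] = 0.001306 / 0.01338 = 0.09761 M.
Dilution factor = 200.0/13.47 = 14.85, so [stock] = 0.09761 x 14.85 = 1.45 M.

1.45 M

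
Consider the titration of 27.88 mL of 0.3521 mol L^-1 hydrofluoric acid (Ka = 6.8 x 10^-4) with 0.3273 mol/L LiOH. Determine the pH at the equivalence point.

n(HF) = 0.3521 x 0.02788 = 0.009817 mol; V(LiOH) at equivalence = 0.009817/0.3273 = 0.02999 L.
At equivalence all the acid is converted to F-; total volume = 0.02788 + 0.02999 = 0.05787 L, so [F-] = 0.009817/0.05787 = 0.1696 M.
Kb = Kw/Ka = 1.0e-14 / 6.8 x 10^-4 = 1.47e-11.
[OH^-] = sqrt(Kb x [F-]) = sqrt(1.47e-11 x 0.1696) = 1.58e-6 M.
pOH = 5.80, so pH = 14.00 - 5.80 = 8.20.

8.20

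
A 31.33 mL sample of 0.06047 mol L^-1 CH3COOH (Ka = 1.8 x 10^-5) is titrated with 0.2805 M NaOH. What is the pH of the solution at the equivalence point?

8.72

n(CH3COOH) = 0.06047 x 0.03133 = 0.001895 mol; V(NaOH) at equivalence = 0.001895/0.2805 = 0.006754 L.
At equivalence all the acid is converted to CH3COO-; total volume = 0.03133 + 0.006754 = 0.03808 L, so [CH3COO-] = 0.001895/0.03808 = 0.04975 M.
Kb = Kw/Ka = 1.0e-14 / 1.8 x 10^-5 = 5.56e-10.
[OH^-] = sqrt(Kb x [CH3COO-]) = sqrt(5.56e-10 x 0.04975) = 5.26e-6 M.
pOH = 5.28, so pH = 14.00 - 5.28 = 8.72.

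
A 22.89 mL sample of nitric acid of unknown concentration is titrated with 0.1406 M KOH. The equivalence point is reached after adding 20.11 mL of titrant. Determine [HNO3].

0.124 M

n(KOH) delivered = 0.1406 x 0.02011 = 0.002827 mol.
For a 1:1 reaction, n(HNO3) = 0.002827 mol.
[HNO3] = 0.002827 mol / 0.02289 L = 0.124 M.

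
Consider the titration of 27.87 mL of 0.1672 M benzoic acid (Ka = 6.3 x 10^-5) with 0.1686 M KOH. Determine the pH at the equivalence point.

n(C6H5COOH) = 0.1672 x 0.02787 = 0.004660 mol; V(KOH) at equivalence = 0.004660/0.1686 = 0.02764 L.
At equivalence all the acid is converted to C6H5COO-; total volume = 0.02787 + 0.02764 = 0.05551 L, so [C6H5COO-] = 0.004660/0.05551 = 0.08395 M.
Kb = Kw/Ka = 1.0e-14 / 6.3 x 10^-5 = 1.59e-10.
[OH^-] = sqrt(Kb x [C6H5COO-]) = sqrt(1.59e-10 x 0.08395) = 3.65e-6 M.
pOH = 5.44, so pH = 14.00 - 5.44 = 8.56.

8.56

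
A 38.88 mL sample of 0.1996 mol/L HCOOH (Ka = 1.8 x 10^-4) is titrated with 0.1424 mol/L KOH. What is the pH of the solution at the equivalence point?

8.33

n(HCOOH) = 0.1996 x 0.03888 = 0.007760 mol; V(KOH) at equivalence = 0.007760/0.1424 = 0.05450 L.
At equivalence all the acid is converted to HCOO-; total volume = 0.03888 + 0.05450 = 0.09338 L, so [HCOO-] = 0.007760/0.09338 = 0.08311 M.
Kb = Kw/Ka = 1.0e-14 / 1.8 x 10^-4 = 5.56e-11.
[OH^-] = sqrt(Kb x [HCOO-]) = sqrt(5.56e-11 x 0.08311) = 2.15e-6 M.
pOH = 5.67, so pH = 14.00 - 5.67 = 8.33.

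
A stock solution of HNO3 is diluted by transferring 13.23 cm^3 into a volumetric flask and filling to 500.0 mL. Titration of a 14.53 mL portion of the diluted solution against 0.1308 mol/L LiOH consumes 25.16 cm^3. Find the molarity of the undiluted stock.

n(LiOH) = 0.1308 x 0.02516 = 0.003291 mol.
n(HNO3) in the aliquot = 0.003291 mol.
[diluted HNO3] = 0.003291 / 0.01453 = 0.2265 M.
Dilution factor = 500.0/13.23 = 37.79, so [stock] = 0.2265 x 37.79 = 8.56 M.

8.56 M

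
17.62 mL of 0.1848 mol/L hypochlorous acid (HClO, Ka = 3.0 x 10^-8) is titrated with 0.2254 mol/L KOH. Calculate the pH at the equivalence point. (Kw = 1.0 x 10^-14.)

10.26

n(HClO) = 0.1848 x 0.01762 = 0.003256 mol; V(KOH) at equivalence = 0.003256/0.2254 = 0.01445 L.
At equivalence all the acid is converted to ClO-; total volume = 0.01762 + 0.01445 = 0.03207 L, so [ClO-] = 0.003256/0.03207 = 0.1015 M.
Kb = Kw/Ka = 1.0e-14 / 3.0 x 10^-8 = 3.33e-7.
[OH^-] = sqrt(Kb x [ClO-]) = sqrt(3.33e-7 x 0.1015) = 0.000184 M.
pOH = 3.74, so pH = 14.00 - 3.74 = 10.26.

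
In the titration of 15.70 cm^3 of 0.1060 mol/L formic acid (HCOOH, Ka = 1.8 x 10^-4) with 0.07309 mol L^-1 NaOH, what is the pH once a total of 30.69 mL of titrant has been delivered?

n(acid) = 0.1060 x 0.01570 = 0.001664 mol; n(NaOH) added = 0.07309 x 0.03069 = 0.002243 mol.
Base is in excess by 0.002243 - 0.001664 = 0.0005789 mol in a total volume of 0.04639 L.
[OH^-] = 0.0005789/0.04639 = 0.01248 M, so pOH = 1.90 and pH = 14.00 - 1.90 = 12.10.

12.10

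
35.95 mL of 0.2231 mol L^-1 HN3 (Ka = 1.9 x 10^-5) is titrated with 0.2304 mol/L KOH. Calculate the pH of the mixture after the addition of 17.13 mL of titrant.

4.71

Initial n(HN3) = 0.2231 x 0.03595 = 0.008020 mol.
n(KOH) added = 0.2304 x 0.01713 = 0.003947 mol, converting that many moles of HN3 to N3-.
Remaining n(HN3) = 0.004074 mol; n(N3-) = 0.003947 mol.
By Henderson-Hasselbalch, pH = pKa + log([A^-]/[HA]) = 4.72 + log(0.003947/0.004074) = 4.72 + (-0.01) = 4.71.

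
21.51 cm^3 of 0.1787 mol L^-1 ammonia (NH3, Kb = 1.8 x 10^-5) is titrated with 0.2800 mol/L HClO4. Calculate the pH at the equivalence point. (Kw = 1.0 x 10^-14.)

n(NH3) = 0.1787 x 0.02151 = 0.003844 mol; V(HClO4) at equivalence = 0.003844/0.2800 = 0.01373 L.
At equivalence the base is fully converted to NH4+; total volume = 0.03524 L, so [NH4+] = 0.003844/0.03524 = 0.1091 M.
Ka(NH4+) = Kw/Kb = 1.0e-14 / 1.8 x 10^-5 = 5.56e-10.
[H^+] = sqrt(Ka x [NH4+]) = sqrt(5.56e-10 x 0.1091) = 7.78e-6 M.
pH = -log(7.78e-6) = 5.11.

5.11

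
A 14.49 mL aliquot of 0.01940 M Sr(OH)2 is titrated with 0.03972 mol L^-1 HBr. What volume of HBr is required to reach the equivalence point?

n(Sr(OH)2) = 0.01940 mol/L x 0.01449 L = 0.0002811 mol.
The neutralisation is 1 Sr(OH)2 : 2 HBr, so n(HBr) = 0.0002811 x 2/1 = 0.0005622 mol.
V(HBr) = 0.0005622 / 0.03972 = 0.01415 L = 14.2 mL.

14.2 mL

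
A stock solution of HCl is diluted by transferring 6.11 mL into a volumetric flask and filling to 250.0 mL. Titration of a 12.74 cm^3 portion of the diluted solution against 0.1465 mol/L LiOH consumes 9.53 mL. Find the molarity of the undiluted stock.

4.48 M

n(LiOH) = 0.1465 x 0.009530 = 0.001396 mol.
n(HCl) in the aliquot = 0.001396 mol.
[diluted HCl] = 0.001396 / 0.01274 = 0.1096 M.
Dilution factor = 250.0/6.110 = 40.92, so [stock] = 0.1096 x 40.92 = 4.48 M.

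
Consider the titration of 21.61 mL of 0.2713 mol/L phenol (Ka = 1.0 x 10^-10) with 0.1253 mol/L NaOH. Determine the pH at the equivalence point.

11.47

n(C6H5OH) = 0.2713 x 0.02161 = 0.005863 mol; V(NaOH) at equivalence = 0.005863/0.1253 = 0.04679 L.
At equivalence all the acid is converted to C6H5O-; total volume = 0.02161 + 0.04679 = 0.06840 L, so [C6H5O-] = 0.005863/0.06840 = 0.08571 M.
Kb = Kw/Ka = 1.0e-14 / 1.0 x 10^-10 = 0.000100.
[OH^-] = sqrt(Kb x [C6H5O-]) = sqrt(0.000100 x 0.08571) = 0.00293 M.
pOH = 2.53, so pH = 14.00 - 2.53 = 11.47.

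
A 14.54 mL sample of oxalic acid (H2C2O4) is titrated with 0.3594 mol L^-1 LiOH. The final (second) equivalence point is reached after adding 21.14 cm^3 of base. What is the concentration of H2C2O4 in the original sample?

n(LiOH) = 0.3594 x 0.02114 = 0.007598 mol.
At the final (second) equivalence point, 2 mol OH^- react per mol H2C2O4, so n(H2C2O4) = 0.007598 / 2 = 0.003799 mol.
[H2C2O4] = 0.003799 / 0.01454 L = 0.261 M.

0.261 M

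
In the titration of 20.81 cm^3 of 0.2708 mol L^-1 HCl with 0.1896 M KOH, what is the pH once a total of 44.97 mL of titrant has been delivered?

12.64

n(acid) = 0.2708 x 0.02081 = 0.005635 mol; n(KOH) added = 0.1896 x 0.04497 = 0.008526 mol.
Base is in excess by 0.008526 - 0.005635 = 0.002891 mol in a total volume of 0.06578 L.
[OH^-] = 0.002891/0.06578 = 0.04395 M, so pOH = 1.36 and pH = 14.00 - 1.36 = 12.64.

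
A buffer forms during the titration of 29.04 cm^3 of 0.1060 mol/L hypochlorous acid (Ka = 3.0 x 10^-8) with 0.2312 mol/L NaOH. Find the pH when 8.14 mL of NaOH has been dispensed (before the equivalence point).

7.72

Initial n(HClO) = 0.1060 x 0.02904 = 0.003078 mol.
n(NaOH) added = 0.2312 x 0.008140 = 0.001882 mol, converting that many moles of HClO to ClO-.
Remaining n(HClO) = 0.001196 mol; n(ClO-) = 0.001882 mol.
By Henderson-Hasselbalch, pH = pKa + log([A^-]/[HA]) = 7.52 + log(0.001882/0.001196) = 7.52 + (+0.20) = 7.72.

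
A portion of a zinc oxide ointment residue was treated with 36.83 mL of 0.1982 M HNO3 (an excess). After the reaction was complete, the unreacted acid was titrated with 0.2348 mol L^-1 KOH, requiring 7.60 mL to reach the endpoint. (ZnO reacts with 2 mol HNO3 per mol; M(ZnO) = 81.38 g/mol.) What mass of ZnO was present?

0.224 g

Total n(HNO3) added = 0.1982 x 0.03683 = 0.007300 mol.
n(KOH) used = 0.2348 x 0.007600 = 0.001784 mol, which equals the excess n(HNO3).
So n(HNO3) consumed by the sample = 0.007300 - 0.001784 = 0.005515 mol.
n(ZnO) = 0.005515 / 2 = 0.002758 mol.
mass = 0.002758 mol x 81.38 g/mol = 0.224 g.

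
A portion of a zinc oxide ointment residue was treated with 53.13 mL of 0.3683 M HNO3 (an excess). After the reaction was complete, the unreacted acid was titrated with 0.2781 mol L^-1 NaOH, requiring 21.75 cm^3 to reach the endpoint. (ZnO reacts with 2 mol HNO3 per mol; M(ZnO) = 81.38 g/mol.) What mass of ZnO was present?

Total n(HNO3) added = 0.3683 x 0.05313 = 0.01957 mol.
n(NaOH) used = 0.2781 x 0.02175 = 0.006049 mol, which equals the excess n(HNO3).
So n(HNO3) consumed by the sample = 0.01957 - 0.006049 = 0.01352 mol.
n(ZnO) = 0.01352 / 2 = 0.006760 mol.
mass = 0.006760 mol x 81.38 g/mol = 0.550 g.

0.550 g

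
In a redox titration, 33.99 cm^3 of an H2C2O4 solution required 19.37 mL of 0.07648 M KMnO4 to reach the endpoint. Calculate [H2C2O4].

0.109 M

n(KMnO4) = 0.07648 x 0.01937 = 0.001481 mol.
From the balanced equation, 2 mol KMnO4 reacts with 5 mol H2C2O4, so n(H2C2O4) = 0.001481 x 5/2 = 0.003704 mol.
[H2C2O4] = 0.003704 / 0.03399 L = 0.109 M.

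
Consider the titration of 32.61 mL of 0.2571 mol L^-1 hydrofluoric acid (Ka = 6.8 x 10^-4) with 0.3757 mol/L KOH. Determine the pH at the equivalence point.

8.18

n(HF) = 0.2571 x 0.03261 = 0.008384 mol; V(KOH) at equivalence = 0.008384/0.3757 = 0.02232 L.
At equivalence all the acid is converted to F-; total volume = 0.03261 + 0.02232 = 0.05493 L, so [F-] = 0.008384/0.05493 = 0.1526 M.
Kb = Kw/Ka = 1.0e-14 / 6.8 x 10^-4 = 1.47e-11.
[OH^-] = sqrt(Kb x [F-]) = sqrt(1.47e-11 x 0.1526) = 1.50e-6 M.
pOH = 5.82, so pH = 14.00 - 5.82 = 8.18.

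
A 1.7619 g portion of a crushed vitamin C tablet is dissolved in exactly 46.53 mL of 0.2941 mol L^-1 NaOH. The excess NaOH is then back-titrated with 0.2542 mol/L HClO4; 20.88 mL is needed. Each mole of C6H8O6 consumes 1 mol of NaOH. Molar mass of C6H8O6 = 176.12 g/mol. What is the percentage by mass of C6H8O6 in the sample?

83.7%

Total n(NaOH) added = 0.2941 x 0.04653 = 0.01368 mol.
n(HClO4) used = 0.2542 x 0.02088 = 0.005308 mol, which equals the excess n(NaOH).
So n(NaOH) consumed by the sample = 0.01368 - 0.005308 = 0.008377 mol.
n(C6H8O6) = 0.008377 / 1 = 0.008377 mol.
mass C6H8O6 = 0.008377 x 176.12 = 1.475 g, so %C6H8O6 = 1.475/1.7619 x 100 = 83.7%.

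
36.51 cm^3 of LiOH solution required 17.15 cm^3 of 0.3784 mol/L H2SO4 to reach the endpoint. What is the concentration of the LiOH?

n(H2SO4) delivered = 0.3784 x 0.01715 = 0.006490 mol.
The reaction is 2 LiOH + 1 H2SO4, so n(LiOH) = 0.006490 x 2/1 = 0.01298 mol.
[LiOH] = 0.01298 mol / 0.03651 L = 0.355 M.

0.355 M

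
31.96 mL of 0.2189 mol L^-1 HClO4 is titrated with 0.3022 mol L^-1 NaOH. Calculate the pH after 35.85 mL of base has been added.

n(acid) = 0.2189 x 0.03196 = 0.006996 mol; n(NaOH) added = 0.3022 x 0.03585 = 0.01083 mol.
Base is in excess by 0.01083 - 0.006996 = 0.003838 mol in a total volume of 0.06781 L.
[OH^-] = 0.003838/0.06781 = 0.05660 M, so pOH = 1.25 and pH = 14.00 - 1.25 = 12.75.

12.75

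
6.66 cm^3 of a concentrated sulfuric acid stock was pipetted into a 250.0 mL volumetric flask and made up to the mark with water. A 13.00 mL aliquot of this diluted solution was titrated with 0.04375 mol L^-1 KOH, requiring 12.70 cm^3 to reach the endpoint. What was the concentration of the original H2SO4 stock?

0.802 M

n(KOH) = 0.04375 x 0.01270 = 0.0005556 mol.
n(H2SO4) in the aliquot = 0.0005556 x 1/2 = 0.0002778 mol.
[diluted H2SO4] = 0.0002778 / 0.01300 = 0.02137 M.
Dilution factor = 250.0/6.660 = 37.54, so [stock] = 0.02137 x 37.54 = 0.802 M.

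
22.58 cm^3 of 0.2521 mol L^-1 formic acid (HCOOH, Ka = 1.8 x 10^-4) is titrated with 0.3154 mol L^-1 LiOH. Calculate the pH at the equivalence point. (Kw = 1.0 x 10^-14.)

n(HCOOH) = 0.2521 x 0.02258 = 0.005692 mol; V(LiOH) at equivalence = 0.005692/0.3154 = 0.01805 L.
At equivalence all the acid is converted to HCOO-; total volume = 0.02258 + 0.01805 = 0.04063 L, so [HCOO-] = 0.005692/0.04063 = 0.1401 M.
Kb = Kw/Ka = 1.0e-14 / 1.8 x 10^-4 = 5.56e-11.
[OH^-] = sqrt(Kb x [HCOO-]) = sqrt(5.56e-11 x 0.1401) = 2.79e-6 M.
pOH = 5.55, so pH = 14.00 - 5.55 = 8.45.

8.45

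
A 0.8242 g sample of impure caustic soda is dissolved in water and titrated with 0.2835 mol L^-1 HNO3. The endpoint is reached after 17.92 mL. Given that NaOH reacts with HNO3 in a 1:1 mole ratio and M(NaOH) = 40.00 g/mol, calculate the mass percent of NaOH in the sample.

n(HNO3) = 0.2835 x 0.01792 = 0.005080 mol.
n(NaOH) = 0.005080 / 1 = 0.005080 mol.
mass of NaOH = 0.005080 x 40.00 = 0.2032 g.
% purity = 0.2032 / 0.8242 x 100 = 24.7%.

24.7%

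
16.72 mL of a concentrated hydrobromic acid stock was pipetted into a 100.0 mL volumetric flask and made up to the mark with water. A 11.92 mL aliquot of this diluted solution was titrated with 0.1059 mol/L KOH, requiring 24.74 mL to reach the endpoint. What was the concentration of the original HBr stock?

n(KOH) = 0.1059 x 0.02474 = 0.002620 mol.
n(HBr) in the aliquot = 0.002620 mol.
[diluted HBr] = 0.002620 / 0.01192 = 0.2198 M.
Dilution factor = 100.0/16.72 = 5.981, so [stock] = 0.2198 x 5.981 = 1.31 M.

1.31 M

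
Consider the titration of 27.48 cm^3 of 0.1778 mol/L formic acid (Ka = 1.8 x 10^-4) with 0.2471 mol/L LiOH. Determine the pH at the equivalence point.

8.38

n(HCOOH) = 0.1778 x 0.02748 = 0.004886 mol; V(LiOH) at equivalence = 0.004886/0.2471 = 0.01977 L.
At equivalence all the acid is converted to HCOO-; total volume = 0.02748 + 0.01977 = 0.04725 L, so [HCOO-] = 0.004886/0.04725 = 0.1034 M.
Kb = Kw/Ka = 1.0e-14 / 1.8 x 10^-4 = 5.56e-11.
[OH^-] = sqrt(Kb x [HCOO-]) = sqrt(5.56e-11 x 0.1034) = 2.40e-6 M.
pOH = 5.62, so pH = 14.00 - 5.62 = 8.38.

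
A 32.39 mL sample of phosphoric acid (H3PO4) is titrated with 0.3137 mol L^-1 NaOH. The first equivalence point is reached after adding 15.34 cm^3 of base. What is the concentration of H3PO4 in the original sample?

0.149 M

n(NaOH) = 0.3137 x 0.01534 = 0.004812 mol.
At the first equivalence point, 1 mol OH^- react per mol H3PO4, so n(H3PO4) = 0.004812 / 1 = 0.004812 mol.
[H3PO4] = 0.004812 / 0.03239 L = 0.149 M.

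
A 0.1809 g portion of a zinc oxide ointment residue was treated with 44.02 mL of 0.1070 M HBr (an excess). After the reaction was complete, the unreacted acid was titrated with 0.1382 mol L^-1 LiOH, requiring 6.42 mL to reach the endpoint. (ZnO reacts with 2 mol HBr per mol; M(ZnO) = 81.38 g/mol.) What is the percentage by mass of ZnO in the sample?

Total n(HBr) added = 0.1070 x 0.04402 = 0.004710 mol.
n(LiOH) used = 0.1382 x 0.006420 = 0.0008872 mol, which equals the excess n(HBr).
So n(HBr) consumed by the sample = 0.004710 - 0.0008872 = 0.003823 mol.
n(ZnO) = 0.003823 / 2 = 0.001911 mol.
mass ZnO = 0.001911 x 81.38 = 0.1556 g, so %ZnO = 0.1556/0.1809 x 100 = 86.0%.

86.0%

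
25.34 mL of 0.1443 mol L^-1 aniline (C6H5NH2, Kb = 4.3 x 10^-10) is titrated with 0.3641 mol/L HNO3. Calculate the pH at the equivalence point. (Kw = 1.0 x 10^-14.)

n(C6H5NH2) = 0.1443 x 0.02534 = 0.003657 mol; V(HNO3) at equivalence = 0.003657/0.3641 = 0.01004 L.
At equivalence the base is fully converted to C6H5NH3+; total volume = 0.03538 L, so [C6H5NH3+] = 0.003657/0.03538 = 0.1033 M.
Ka(C6H5NH3+) = Kw/Kb = 1.0e-14 / 4.3 x 10^-10 = 2.33e-5.
[H^+] = sqrt(Ka x [C6H5NH3+]) = sqrt(2.33e-5 x 0.1033) = 0.00155 M.
pH = -log(0.00155) = 2.81.

2.81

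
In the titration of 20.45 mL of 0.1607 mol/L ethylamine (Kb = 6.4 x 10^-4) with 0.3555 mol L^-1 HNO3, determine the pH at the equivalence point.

n(C2H5NH2) = 0.1607 x 0.02045 = 0.003286 mol; V(HNO3) at equivalence = 0.003286/0.3555 = 0.009244 L.
At equivalence the base is fully converted to C2H5NH3+; total volume = 0.02969 L, so [C2H5NH3+] = 0.003286/0.02969 = 0.1107 M.
Ka(C2H5NH3+) = Kw/Kb = 1.0e-14 / 6.4 x 10^-4 = 1.56e-11.
[H^+] = sqrt(Ka x [C2H5NH3+]) = sqrt(1.56e-11 x 0.1107) = 1.32e-6 M.
pH = -log(1.32e-6) = 5.88.

5.88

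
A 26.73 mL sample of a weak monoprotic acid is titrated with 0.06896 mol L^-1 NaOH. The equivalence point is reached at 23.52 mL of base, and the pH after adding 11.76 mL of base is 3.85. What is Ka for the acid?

11.76 mL is half of the equivalence volume, so this is the half-equivalence point where [HA] = [A^-].
At half-equivalence pH = pKa, so pKa = 3.85.
Ka = 10^(-3.85) = 1.4 x 10^-4.

1.4 x 10^-4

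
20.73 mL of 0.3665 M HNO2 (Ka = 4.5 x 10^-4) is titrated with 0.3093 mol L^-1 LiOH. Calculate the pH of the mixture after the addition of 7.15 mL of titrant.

Initial n(HNO2) = 0.3665 x 0.02073 = 0.007598 mol.
n(LiOH) added = 0.3093 x 0.007150 = 0.002211 mol, converting that many moles of HNO2 to NO2-.
Remaining n(HNO2) = 0.005386 mol; n(NO2-) = 0.002211 mol.
By Henderson-Hasselbalch, pH = pKa + log([A^-]/[HA]) = 3.35 + log(0.002211/0.005386) = 3.35 + (-0.39) = 2.96.

2.96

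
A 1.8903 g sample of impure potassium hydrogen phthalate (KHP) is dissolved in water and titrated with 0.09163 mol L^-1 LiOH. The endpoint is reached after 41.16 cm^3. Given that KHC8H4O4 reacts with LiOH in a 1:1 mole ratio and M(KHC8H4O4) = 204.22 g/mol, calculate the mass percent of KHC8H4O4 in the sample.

40.7%

n(LiOH) = 0.09163 x 0.04116 = 0.003771 mol.
n(KHC8H4O4) = 0.003771 / 1 = 0.003771 mol.
mass of KHC8H4O4 = 0.003771 x 204.22 = 0.7702 g.
% purity = 0.7702 / 1.8903 x 100 = 40.7%.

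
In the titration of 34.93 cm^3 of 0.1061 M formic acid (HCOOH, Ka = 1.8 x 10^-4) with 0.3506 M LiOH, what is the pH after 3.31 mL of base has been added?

Initial n(HCOOH) = 0.1061 x 0.03493 = 0.003706 mol.
n(LiOH) added = 0.3506 x 0.003310 = 0.001160 mol, converting that many moles of HCOOH to HCOO-.
Remaining n(HCOOH) = 0.002546 mol; n(HCOO-) = 0.001160 mol.
By Henderson-Hasselbalch, pH = pKa + log([A^-]/[HA]) = 3.74 + log(0.001160/0.002546) = 3.74 + (-0.34) = 3.40.

3.40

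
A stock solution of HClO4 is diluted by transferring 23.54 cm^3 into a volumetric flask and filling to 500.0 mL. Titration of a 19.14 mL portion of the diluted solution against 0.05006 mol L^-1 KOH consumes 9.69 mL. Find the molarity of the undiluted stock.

n(KOH) = 0.05006 x 0.009690 = 0.0004851 mol.
n(HClO4) in the aliquot = 0.0004851 mol.
[diluted HClO4] = 0.0004851 / 0.01914 = 0.02534 M.
Dilution factor = 500.0/23.54 = 21.24, so [stock] = 0.02534 x 21.24 = 0.538 M.

0.538 M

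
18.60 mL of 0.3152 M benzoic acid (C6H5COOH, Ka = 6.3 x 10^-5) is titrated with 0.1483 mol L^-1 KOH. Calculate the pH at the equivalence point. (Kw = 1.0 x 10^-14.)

8.60

n(C6H5COOH) = 0.3152 x 0.01860 = 0.005863 mol; V(KOH) at equivalence = 0.005863/0.1483 = 0.03953 L.
At equivalence all the acid is converted to C6H5COO-; total volume = 0.01860 + 0.03953 = 0.05813 L, so [C6H5COO-] = 0.005863/0.05813 = 0.1009 M.
Kb = Kw/Ka = 1.0e-14 / 6.3 x 10^-5 = 1.59e-10.
[OH^-] = sqrt(Kb x [C6H5COO-]) = sqrt(1.59e-10 x 0.1009) = 4.00e-6 M.
pOH = 5.40, so pH = 14.00 - 5.40 = 8.60.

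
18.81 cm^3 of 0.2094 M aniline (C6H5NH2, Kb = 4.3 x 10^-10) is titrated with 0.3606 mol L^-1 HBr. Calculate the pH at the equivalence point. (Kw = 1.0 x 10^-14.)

n(C6H5NH2) = 0.2094 x 0.01881 = 0.003939 mol; V(HBr) at equivalence = 0.003939/0.3606 = 0.01092 L.
At equivalence the base is fully converted to C6H5NH3+; total volume = 0.02973 L, so [C6H5NH3+] = 0.003939/0.02973 = 0.1325 M.
Ka(C6H5NH3+) = Kw/Kb = 1.0e-14 / 4.3 x 10^-10 = 2.33e-5.
[H^+] = sqrt(Ka x [C6H5NH3+]) = sqrt(2.33e-5 x 0.1325) = 0.00176 M.
pH = -log(0.00176) = 2.76.

2.76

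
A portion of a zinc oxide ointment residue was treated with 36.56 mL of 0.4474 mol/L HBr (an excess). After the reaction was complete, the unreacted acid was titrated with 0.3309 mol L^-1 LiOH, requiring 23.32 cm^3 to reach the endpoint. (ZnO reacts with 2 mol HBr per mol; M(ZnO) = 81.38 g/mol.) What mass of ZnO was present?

Total n(HBr) added = 0.4474 x 0.03656 = 0.01636 mol.
n(LiOH) used = 0.3309 x 0.02332 = 0.007717 mol, which equals the excess n(HBr).
So n(HBr) consumed by the sample = 0.01636 - 0.007717 = 0.008640 mol.
n(ZnO) = 0.008640 / 2 = 0.004320 mol.
mass = 0.004320 mol x 81.38 g/mol = 0.352 g.

0.352 g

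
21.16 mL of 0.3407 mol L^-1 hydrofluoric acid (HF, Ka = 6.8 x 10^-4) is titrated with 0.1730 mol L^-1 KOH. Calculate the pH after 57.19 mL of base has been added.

12.53

n(acid) = 0.3407 x 0.02116 = 0.007209 mol; n(KOH) added = 0.1730 x 0.05719 = 0.009894 mol.
Base is in excess by 0.009894 - 0.007209 = 0.002685 mol in a total volume of 0.07835 L.
[OH^-] = 0.002685/0.07835 = 0.03426 M, so pOH = 1.47 and pH = 14.00 - 1.47 = 12.53.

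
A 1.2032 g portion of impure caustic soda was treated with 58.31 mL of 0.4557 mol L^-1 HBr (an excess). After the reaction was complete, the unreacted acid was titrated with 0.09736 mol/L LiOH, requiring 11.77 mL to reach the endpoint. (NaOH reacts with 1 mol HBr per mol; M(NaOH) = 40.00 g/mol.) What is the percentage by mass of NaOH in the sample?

84.5%

Total n(HBr) added = 0.4557 x 0.05831 = 0.02657 mol.
n(LiOH) used = 0.09736 x 0.01177 = 0.001146 mol, which equals the excess n(HBr).
So n(HBr) consumed by the sample = 0.02657 - 0.001146 = 0.02543 mol.
n(NaOH) = 0.02543 / 1 = 0.02543 mol.
mass NaOH = 0.02543 x 40.00 = 1.017 g, so %NaOH = 1.017/1.2032 x 100 = 84.5%.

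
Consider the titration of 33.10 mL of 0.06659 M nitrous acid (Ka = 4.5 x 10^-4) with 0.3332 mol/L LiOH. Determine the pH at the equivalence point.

8.05

n(HNO2) = 0.06659 x 0.03310 = 0.002204 mol; V(LiOH) at equivalence = 0.002204/0.3332 = 0.006615 L.
At equivalence all the acid is converted to NO2-; total volume = 0.03310 + 0.006615 = 0.03972 L, so [NO2-] = 0.002204/0.03972 = 0.05550 M.
Kb = Kw/Ka = 1.0e-14 / 4.5 x 10^-4 = 2.22e-11.
[OH^-] = sqrt(Kb x [NO2-]) = sqrt(2.22e-11 x 0.05550) = 1.11e-6 M.
pOH = 5.95, so pH = 14.00 - 5.95 = 8.05.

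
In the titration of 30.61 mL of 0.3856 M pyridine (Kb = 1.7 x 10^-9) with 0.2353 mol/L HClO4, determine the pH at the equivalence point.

3.03

n(C5H5N) = 0.3856 x 0.03061 = 0.01180 mol; V(HClO4) at equivalence = 0.01180/0.2353 = 0.05016 L.
At equivalence the base is fully converted to C5H5NH+; total volume = 0.08077 L, so [C5H5NH+] = 0.01180/0.08077 = 0.1461 M.
Ka(C5H5NH+) = Kw/Kb = 1.0e-14 / 1.7 x 10^-9 = 5.88e-6.
[H^+] = sqrt(Ka x [C5H5NH+]) = sqrt(5.88e-6 x 0.1461) = 0.000927 M.
pH = -log(0.000927) = 3.03.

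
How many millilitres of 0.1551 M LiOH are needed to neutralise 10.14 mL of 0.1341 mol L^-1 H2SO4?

n(H2SO4) = 0.1341 mol/L x 0.01014 L = 0.001360 mol.
The neutralisation is 1 H2SO4 : 2 LiOH, so n(LiOH) = 0.001360 x 2/1 = 0.002720 mol.
V(LiOH) = 0.002720 / 0.1551 = 0.01753 L = 17.5 mL.

17.5 mL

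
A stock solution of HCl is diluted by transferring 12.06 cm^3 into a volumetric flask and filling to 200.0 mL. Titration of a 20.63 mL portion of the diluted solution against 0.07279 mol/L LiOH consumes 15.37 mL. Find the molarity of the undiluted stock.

0.899 M

n(LiOH) = 0.07279 x 0.01537 = 0.001119 mol.
n(HCl) in the aliquot = 0.001119 mol.
[diluted HCl] = 0.001119 / 0.02063 = 0.05423 M.
Dilution factor = 200.0/12.06 = 16.58, so [stock] = 0.05423 x 16.58 = 0.899 M.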